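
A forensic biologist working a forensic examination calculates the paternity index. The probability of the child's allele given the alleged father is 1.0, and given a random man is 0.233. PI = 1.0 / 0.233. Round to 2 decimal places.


Paternity Index calculation:
PI = P(allele|father) / P(allele|random)
PI = 1.0 / 0.233
PI = 4.29

4.29


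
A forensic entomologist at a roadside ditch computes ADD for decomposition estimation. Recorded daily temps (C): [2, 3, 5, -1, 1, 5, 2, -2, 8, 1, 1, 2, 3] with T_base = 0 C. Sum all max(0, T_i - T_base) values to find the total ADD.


Computing ADD day by day:
Day 1: max(0, 2 - 0) = 2
Day 2: max(0, 3 - 0) = 3
Day 3: max(0, 5 - 0) = 5
Day 4: max(0, -1 - 0) = 0
Day 5: max(0, 1 - 0) = 1
Day 6: max(0, 5 - 0) = 5
Day 7: max(0, 2 - 0) = 2
Day 8: max(0, -2 - 0) = 0
Day 9: max(0, 8 - 0) = 8
Day 10: max(0, 1 - 0) = 1
Day 11: max(0, 1 - 0) = 1
Day 12: max(0, 2 - 0) = 2
Day 13: max(0, 3 - 0) = 3
Total ADD = 33

33


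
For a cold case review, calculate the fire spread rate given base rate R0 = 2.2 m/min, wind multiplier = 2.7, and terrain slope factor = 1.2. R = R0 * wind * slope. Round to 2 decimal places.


Fire spread rate calculation:
R = R0 * wind_factor * slope_factor
= 2.2 * 2.7 * 1.2
= 5.94 * 1.2
= 7.13 m/min

7.13


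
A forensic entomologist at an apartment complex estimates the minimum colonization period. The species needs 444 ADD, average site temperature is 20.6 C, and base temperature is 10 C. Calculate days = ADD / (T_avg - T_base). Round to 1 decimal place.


Insect development time:
Effective temperature = avg_temp - T_base = 20.6 - 10 = 10.6 C
Days = ADD / effective_temp = 444 / 10.6 = 41.9 days

41.9


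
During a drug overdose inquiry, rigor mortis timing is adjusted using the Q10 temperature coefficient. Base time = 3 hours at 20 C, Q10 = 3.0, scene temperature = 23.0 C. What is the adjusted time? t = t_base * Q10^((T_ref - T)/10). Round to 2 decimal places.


Rigor mortis time adjustment:
Exponent = (T_ref - T_actual) / 10 = (20 - 23.0) / 10 = -0.3
Q10 factor = 3.0^-0.3 = 0.71922
t_adjusted = 3 * 0.71922 = 2.16 hours

2.16


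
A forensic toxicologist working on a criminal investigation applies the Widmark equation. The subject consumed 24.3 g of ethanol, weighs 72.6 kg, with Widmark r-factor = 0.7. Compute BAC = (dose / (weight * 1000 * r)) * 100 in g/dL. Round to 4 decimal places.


Applying the Widmark formula:
BAC = (dose_g / (body_wt * 1000 * r)) * 100
Denominator = 72.6 * 1000 * 0.7 = 50820
BAC = (24.3 / 50820) * 100
BAC = 0.0478 g/dL

0.0478


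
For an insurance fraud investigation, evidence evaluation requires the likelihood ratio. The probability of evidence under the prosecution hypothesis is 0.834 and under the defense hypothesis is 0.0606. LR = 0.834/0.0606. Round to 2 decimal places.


Likelihood ratio calculation:
LR = P(E|Hp) / P(E|Hd)
LR = 0.834 / 0.0606
LR = 13.76

13.76


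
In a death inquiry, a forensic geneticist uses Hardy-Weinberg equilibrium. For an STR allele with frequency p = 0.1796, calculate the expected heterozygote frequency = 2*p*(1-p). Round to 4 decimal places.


Hardy-Weinberg heterozygote frequency:
q = 1 - p = 1 - 0.1796 = 0.8204
2pq = 2 * 0.1796 * 0.8204 = 0.2947

0.2947


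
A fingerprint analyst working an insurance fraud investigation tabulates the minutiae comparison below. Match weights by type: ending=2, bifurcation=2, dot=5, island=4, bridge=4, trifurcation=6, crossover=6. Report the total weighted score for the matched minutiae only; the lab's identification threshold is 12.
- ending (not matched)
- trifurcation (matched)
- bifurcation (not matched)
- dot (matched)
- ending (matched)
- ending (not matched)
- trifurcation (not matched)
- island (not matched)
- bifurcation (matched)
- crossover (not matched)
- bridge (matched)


Weighted minutiae match score:
  ending: not matched, +0
  trifurcation: matched, +6 (running total 6)
  bifurcation: not matched, +0
  dot: matched, +5 (running total 11)
  ending: matched, +2 (running total 13)
  ending: not matched, +0
  trifurcation: not matched, +0
  island: not matched, +0
  bifurcation: matched, +2 (running total 15)
  crossover: not matched, +0
  bridge: matched, +4 (running total 19)
Total score = 19
Threshold = 12; verdict = identification

19


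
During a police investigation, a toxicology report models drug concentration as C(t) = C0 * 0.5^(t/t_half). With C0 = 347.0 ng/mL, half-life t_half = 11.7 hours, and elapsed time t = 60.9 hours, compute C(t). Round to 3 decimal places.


Drug concentration decay:
Number of half-lives = t / t_half = 60.9 / 11.7 = 5.205128
Decay factor = 0.5^5.205128 = 0.02710818
C(t) = 347.0 * 0.02710818 = 9.407 ng/mL

9.407


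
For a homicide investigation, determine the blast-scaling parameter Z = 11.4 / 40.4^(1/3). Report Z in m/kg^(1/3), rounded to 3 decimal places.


Scaled distance calculation:
W^(1/3) = 40.4^(1/3) = 3.431314
Z = R / W^(1/3) = 11.4 / 3.431314
Z = 3.322 m/kg^(1/3)

3.322


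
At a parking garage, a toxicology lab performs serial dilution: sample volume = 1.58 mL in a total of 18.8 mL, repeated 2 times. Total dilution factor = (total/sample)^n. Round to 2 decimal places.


Dilution factor calculation:
Single dilution = V_total / V_sample = 18.8 / 1.58 ≈ 11.898734
Number of dilutions = 2
Total DF = (18.8 / 1.58)^2 (full precision, rounded at the end) = 141.58

141.58


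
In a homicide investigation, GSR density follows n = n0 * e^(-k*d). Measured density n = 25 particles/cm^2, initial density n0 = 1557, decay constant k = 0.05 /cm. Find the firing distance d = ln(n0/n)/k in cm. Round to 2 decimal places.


GSR distance calculation:
n0/n = 1557 / 25 = 62.28
ln(n0/n) = 4.13164
d = 4.13164 / 0.05 = 82.63 cm

82.63


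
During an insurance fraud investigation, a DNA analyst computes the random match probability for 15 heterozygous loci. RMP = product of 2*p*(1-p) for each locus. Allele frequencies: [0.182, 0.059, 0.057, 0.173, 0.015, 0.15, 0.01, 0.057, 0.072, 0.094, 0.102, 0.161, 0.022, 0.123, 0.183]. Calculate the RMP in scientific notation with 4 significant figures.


Computing RMP for 15 loci:
Locus 1: 2 * 0.182 * 0.818 = 0.297752
Locus 2: 2 * 0.059 * 0.941 = 0.111038
Locus 3: 2 * 0.057 * 0.943 = 0.107502
Locus 4: 2 * 0.173 * 0.827 = 0.286142
Locus 5: 2 * 0.015 * 0.985 = 0.02955
Locus 6: 2 * 0.15 * 0.85 = 0.255
Locus 7: 2 * 0.01 * 0.99 = 0.0198
Locus 8: 2 * 0.057 * 0.943 = 0.107502
Locus 9: 2 * 0.072 * 0.928 = 0.133632
Locus 10: 2 * 0.094 * 0.906 = 0.170328
Locus 11: 2 * 0.102 * 0.898 = 0.183192
Locus 12: 2 * 0.161 * 0.839 = 0.270158
Locus 13: 2 * 0.022 * 0.978 = 0.043032
Locus 14: 2 * 0.123 * 0.877 = 0.215742
Locus 15: 2 * 0.183 * 0.817 = 0.299022
RMP = 5.101e-14

5.101e-14


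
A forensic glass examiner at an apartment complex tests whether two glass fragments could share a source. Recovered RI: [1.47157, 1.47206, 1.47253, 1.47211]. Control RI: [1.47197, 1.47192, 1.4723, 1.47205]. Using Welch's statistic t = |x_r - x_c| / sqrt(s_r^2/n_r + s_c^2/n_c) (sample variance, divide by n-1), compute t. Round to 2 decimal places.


Welch's t-criterion for glass RI comparison:
Recovered mean = sum / n_r = 5.88827 / 4 = 1.4720675
Control mean = sum / n_c = 5.88824 / 4 = 1.47206
Recovered sample variance s_r^2 = 1.54425e-07
Control sample variance s_c^2 = 2.84667e-08
Welch SE (unpooled) = sqrt(s_r^2/n_r + s_c^2/n_c) = sqrt(3.86062e-08 + 7.11667e-09) = sqrt(4.57229e-08) = 0.000213829
|mean_r - mean_c| = 7.5e-06
t = 7.5e-06 / 0.000213829 = 0.04

0.04


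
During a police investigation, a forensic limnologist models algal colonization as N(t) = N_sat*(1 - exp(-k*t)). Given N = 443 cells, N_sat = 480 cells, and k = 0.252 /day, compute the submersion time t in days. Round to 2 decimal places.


PMSI from diatom colonization curve:
N / N_sat = 443 / 480 = 0.922917
1 - N/N_sat = 0.077083
ln(1 - N/N_sat) = -2.562873
t = -ln(1 - N/N_sat) / k = -(-2.562873) / 0.252 = 10.17 days

10.17


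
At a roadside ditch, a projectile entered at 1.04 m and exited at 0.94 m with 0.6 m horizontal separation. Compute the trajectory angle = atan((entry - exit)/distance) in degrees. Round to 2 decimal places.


Bullet trajectory angle:
Height difference = 1.04 - 0.94 = 0.1 m
angle = atan(0.1 / 0.6)
angle = atan(0.166667)
angle = 9.46 degrees

9.46


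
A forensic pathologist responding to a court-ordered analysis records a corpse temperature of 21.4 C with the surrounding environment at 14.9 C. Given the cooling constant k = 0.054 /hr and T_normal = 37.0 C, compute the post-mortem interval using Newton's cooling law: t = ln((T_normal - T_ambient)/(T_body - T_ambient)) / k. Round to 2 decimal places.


Using Newton's law of cooling:
t = ln((T_normal - T_ambient) / (T_body - T_ambient)) / k
T_normal - T_ambient = 22.1
T_body - T_ambient = 6.5
Ratio = 3.4
ln(ratio) = 1.223775
t = 1.223775 / 0.054 = 22.66 hours

22.66


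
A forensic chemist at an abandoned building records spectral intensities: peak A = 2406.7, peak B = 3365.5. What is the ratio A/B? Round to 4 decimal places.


Spectral peak ratio:
Peak A = 2406.7 counts
Peak B = 3365.5 counts
Ratio = 2406.7 / 3365.5 = 0.7151

0.7151


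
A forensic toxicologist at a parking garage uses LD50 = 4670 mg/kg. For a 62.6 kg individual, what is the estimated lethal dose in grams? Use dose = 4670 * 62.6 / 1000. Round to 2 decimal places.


Lethal dose calculation:
Lethal dose = LD50 * body_weight / 1000
= 4670 * 62.6 / 1000
= 292342 / 1000
= 292.34 g

292.34


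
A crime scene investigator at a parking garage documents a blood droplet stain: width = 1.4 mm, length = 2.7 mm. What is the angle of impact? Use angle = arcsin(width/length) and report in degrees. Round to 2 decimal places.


Blood spatter impact angle calculation:
width / length = 1.4 / 2.7 = 0.518519
angle = arcsin(0.518519)
angle = 31.23 degrees

31.23


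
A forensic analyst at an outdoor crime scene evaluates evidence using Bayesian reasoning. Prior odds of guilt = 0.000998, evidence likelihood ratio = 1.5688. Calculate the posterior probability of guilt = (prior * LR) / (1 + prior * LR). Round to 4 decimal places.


Bayesian evidence evaluation:
Posterior odds = prior_odds * LR = 0.000998 * 1.5688 = 0.001565662
Posterior probability = posterior_odds / (1 + posterior_odds)
= 0.001565662 / (1 + 0.001565662)
= 0.001565662 / 1.001565662
= 0.0016

0.0016


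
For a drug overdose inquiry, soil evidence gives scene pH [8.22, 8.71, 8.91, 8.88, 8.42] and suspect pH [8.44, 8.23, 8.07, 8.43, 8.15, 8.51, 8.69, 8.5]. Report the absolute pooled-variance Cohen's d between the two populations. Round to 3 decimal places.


Pooled-variance Cohen's d for soil pH comparison:
Scene mean = 43.14 / 5 = 8.628
Suspect mean = 67.02 / 8 = 8.3775
Scene sample variance s_s^2 = 0.08987
Suspect sample variance s_c^2 = 0.043564
Pooled variance = ((n_s-1)*s_s^2 + (n_c-1)*s_c^2) / (n_s + n_c - 2) = 0.060403
Pooled SD = sqrt(0.060403) = 0.24577
Mean difference = 0.2505
|d| = |0.2505| / 0.24577 = 1.019

1.019


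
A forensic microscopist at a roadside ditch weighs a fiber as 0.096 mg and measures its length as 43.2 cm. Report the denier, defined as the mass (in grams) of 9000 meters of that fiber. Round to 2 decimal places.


Denier calculation:
Mass in grams = 0.096 mg / 1000 = 0.000096 g
Length in meters = 43.2 cm / 100 = 0.432 m
Linear density = mass / length = 0.000096 / 0.432 = 0.00022222 g/m
Denier = (g/m) * 9000 = 0.00022222 * 9000 = 2.00

2.00


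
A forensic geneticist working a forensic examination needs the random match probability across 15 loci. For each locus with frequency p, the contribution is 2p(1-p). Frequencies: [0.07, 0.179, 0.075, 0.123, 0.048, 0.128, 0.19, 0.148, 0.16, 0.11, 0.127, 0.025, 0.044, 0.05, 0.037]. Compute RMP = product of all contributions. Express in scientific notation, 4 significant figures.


Computing RMP for 15 loci:
Locus 1: 2 * 0.07 * 0.93 = 0.1302
Locus 2: 2 * 0.179 * 0.821 = 0.293918
Locus 3: 2 * 0.075 * 0.925 = 0.13875
Locus 4: 2 * 0.123 * 0.877 = 0.215742
Locus 5: 2 * 0.048 * 0.952 = 0.091392
Locus 6: 2 * 0.128 * 0.872 = 0.223232
Locus 7: 2 * 0.19 * 0.81 = 0.3078
Locus 8: 2 * 0.148 * 0.852 = 0.252192
Locus 9: 2 * 0.16 * 0.84 = 0.2688
Locus 10: 2 * 0.11 * 0.89 = 0.1958
Locus 11: 2 * 0.127 * 0.873 = 0.221742
Locus 12: 2 * 0.025 * 0.975 = 0.04875
Locus 13: 2 * 0.044 * 0.956 = 0.084128
Locus 14: 2 * 0.05 * 0.95 = 0.095
Locus 15: 2 * 0.037 * 0.963 = 0.071262
RMP = 5.878e-13

5.878e-13


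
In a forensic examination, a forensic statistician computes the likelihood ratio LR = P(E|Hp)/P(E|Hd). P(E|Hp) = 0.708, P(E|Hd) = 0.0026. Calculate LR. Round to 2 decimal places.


Likelihood ratio calculation:
LR = P(E|Hp) / P(E|Hd)
LR = 0.708 / 0.0026
LR = 272.31

272.31


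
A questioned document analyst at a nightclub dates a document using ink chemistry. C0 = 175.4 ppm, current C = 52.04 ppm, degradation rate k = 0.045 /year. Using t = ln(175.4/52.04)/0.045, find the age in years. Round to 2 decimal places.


Document age estimation:
C0/C = 175.4 / 52.04 = 3.370484
ln(C0/C) = 1.215056
t = 1.215056 / 0.045 = 27.00 years

27.00


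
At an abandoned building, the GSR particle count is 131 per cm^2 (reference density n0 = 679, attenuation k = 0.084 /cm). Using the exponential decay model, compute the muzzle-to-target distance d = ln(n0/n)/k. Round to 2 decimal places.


GSR distance calculation:
n0/n = 679 / 131 = 5.183206
ln(n0/n) = 1.645424
d = 1.645424 / 0.084 = 19.59 cm

19.59


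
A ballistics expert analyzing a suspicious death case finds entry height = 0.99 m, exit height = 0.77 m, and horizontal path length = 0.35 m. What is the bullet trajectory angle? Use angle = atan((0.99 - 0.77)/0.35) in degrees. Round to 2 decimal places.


Bullet trajectory angle:
Height difference = 0.99 - 0.77 = 0.22 m
angle = atan(0.22 / 0.35)
angle = atan(0.628571)
angle = 32.15 degrees

32.15


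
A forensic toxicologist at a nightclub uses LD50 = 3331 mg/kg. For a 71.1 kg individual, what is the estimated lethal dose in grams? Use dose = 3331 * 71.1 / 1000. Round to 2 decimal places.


Lethal dose calculation:
Lethal dose = LD50 * body_weight / 1000
= 3331 * 71.1 / 1000
= 236834.1 / 1000
= 236.83 g

236.83


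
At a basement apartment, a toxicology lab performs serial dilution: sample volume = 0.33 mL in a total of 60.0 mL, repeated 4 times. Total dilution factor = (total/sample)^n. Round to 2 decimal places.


Dilution factor calculation:
Single dilution = V_total / V_sample = 60.0 / 0.33 ≈ 181.818182
Number of dilutions = 4
Total DF = (60.0 / 0.33)^4 (full precision, rounded at the end) = 1092821528.58

1092821528.58


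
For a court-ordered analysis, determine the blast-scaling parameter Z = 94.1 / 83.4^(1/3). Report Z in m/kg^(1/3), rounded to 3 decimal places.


Scaled distance calculation:
W^(1/3) = 83.4^(1/3) = 4.369067
Z = R / W^(1/3) = 94.1 / 4.369067
Z = 21.538 m/kg^(1/3)

21.538


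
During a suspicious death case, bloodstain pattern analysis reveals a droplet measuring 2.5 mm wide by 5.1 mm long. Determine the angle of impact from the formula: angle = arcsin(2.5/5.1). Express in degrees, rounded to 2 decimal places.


Blood spatter impact angle calculation:
width / length = 2.5 / 5.1 = 0.490196
angle = arcsin(0.490196)
angle = 29.35 degrees

29.35


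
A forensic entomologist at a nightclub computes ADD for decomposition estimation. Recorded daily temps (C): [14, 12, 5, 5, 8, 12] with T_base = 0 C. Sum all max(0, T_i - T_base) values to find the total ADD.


Computing ADD day by day:
Day 1: max(0, 14 - 0) = 14
Day 2: max(0, 12 - 0) = 12
Day 3: max(0, 5 - 0) = 5
Day 4: max(0, 5 - 0) = 5
Day 5: max(0, 8 - 0) = 8
Day 6: max(0, 12 - 0) = 12
Total ADD = 56

56


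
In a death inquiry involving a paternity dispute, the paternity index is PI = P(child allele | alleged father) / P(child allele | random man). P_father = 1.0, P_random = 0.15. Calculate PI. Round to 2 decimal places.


Paternity Index calculation:
PI = P(allele|father) / P(allele|random)
PI = 1.0 / 0.15
PI = 6.67

6.67


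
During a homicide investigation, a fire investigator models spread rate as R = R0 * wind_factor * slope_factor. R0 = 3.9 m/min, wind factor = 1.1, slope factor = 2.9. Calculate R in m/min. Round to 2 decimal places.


Fire spread rate calculation:
R = R0 * wind_factor * slope_factor
= 3.9 * 1.1 * 2.9
= 4.29 * 2.9
= 12.44 m/min

12.44


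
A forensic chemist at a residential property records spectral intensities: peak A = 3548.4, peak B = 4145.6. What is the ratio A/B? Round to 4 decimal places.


Spectral peak ratio:
Peak A = 3548.4 counts
Peak B = 4145.6 counts
Ratio = 3548.4 / 4145.6 = 0.8559

0.8559


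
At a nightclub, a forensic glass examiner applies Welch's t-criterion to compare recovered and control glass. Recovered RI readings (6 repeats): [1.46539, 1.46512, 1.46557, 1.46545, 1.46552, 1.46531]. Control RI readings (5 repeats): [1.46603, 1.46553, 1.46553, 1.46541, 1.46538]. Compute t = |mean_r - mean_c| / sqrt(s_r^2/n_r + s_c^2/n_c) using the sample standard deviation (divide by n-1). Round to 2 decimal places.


Welch's t-criterion for glass RI comparison:
Recovered mean = sum / n_r = 8.79236 / 6 = 1.4653933
Control mean = sum / n_c = 7.32788 / 5 = 1.465576
Recovered sample variance s_r^2 = 2.64267e-08
Control sample variance s_c^2 = 6.908e-08
Welch SE (unpooled) = sqrt(s_r^2/n_r + s_c^2/n_c) = sqrt(4.40444e-09 + 1.3816e-08) = sqrt(1.82204e-08) = 0.000134983
|mean_r - mean_c| = 0.000182667
t = 0.000182667 / 0.000134983 = 1.35

1.35


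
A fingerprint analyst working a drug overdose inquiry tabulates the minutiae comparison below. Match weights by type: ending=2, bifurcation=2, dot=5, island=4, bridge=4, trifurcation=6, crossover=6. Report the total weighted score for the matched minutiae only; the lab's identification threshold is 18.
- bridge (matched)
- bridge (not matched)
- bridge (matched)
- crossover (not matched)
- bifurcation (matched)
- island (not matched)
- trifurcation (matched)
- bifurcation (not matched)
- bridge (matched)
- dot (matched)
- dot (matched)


Weighted minutiae match score:
  bridge: matched, +4 (running total 4)
  bridge: not matched, +0
  bridge: matched, +4 (running total 8)
  crossover: not matched, +0
  bifurcation: matched, +2 (running total 10)
  island: not matched, +0
  trifurcation: matched, +6 (running total 16)
  bifurcation: not matched, +0
  bridge: matched, +4 (running total 20)
  dot: matched, +5 (running total 25)
  dot: matched, +5 (running total 30)
Total score = 30
Threshold = 18; verdict = identification

30


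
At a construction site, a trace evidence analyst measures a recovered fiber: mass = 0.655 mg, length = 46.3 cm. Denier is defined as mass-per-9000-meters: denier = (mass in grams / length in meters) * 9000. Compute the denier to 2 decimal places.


Denier calculation:
Mass in grams = 0.655 mg / 1000 = 0.000655 g
Length in meters = 46.3 cm / 100 = 0.463 m
Linear density = mass / length = 0.000655 / 0.463 = 0.00141469 g/m
Denier = (g/m) * 9000 = 0.00141469 * 9000 = 12.73

12.73


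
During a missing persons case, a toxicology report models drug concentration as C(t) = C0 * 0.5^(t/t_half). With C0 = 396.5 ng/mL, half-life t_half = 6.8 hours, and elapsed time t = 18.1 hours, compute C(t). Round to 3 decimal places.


Drug concentration decay:
Number of half-lives = t / t_half = 18.1 / 6.8 = 2.661765
Decay factor = 0.5^2.661765 = 0.15802613
C(t) = 396.5 * 0.15802613 = 62.657 ng/mL

62.657


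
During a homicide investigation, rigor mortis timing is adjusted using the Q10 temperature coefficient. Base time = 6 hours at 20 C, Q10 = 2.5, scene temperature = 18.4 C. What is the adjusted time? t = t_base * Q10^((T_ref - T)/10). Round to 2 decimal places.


Rigor mortis time adjustment:
Exponent = (T_ref - T_actual) / 10 = (20 - 18.4) / 10 = 0.16
Q10 factor = 2.5^0.16 = 1.1579
t_adjusted = 6 * 1.1579 = 6.95 hours

6.95


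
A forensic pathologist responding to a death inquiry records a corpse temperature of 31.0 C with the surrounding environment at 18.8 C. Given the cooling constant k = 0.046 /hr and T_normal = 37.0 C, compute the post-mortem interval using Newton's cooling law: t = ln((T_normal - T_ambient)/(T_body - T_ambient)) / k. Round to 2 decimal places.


Using Newton's law of cooling:
t = ln((T_normal - T_ambient) / (T_body - T_ambient)) / k
T_normal - T_ambient = 18.2
T_body - T_ambient = 12.2
Ratio = 1.491803
ln(ratio) = 0.399985
t = 0.399985 / 0.046 = 8.70 hours

8.70


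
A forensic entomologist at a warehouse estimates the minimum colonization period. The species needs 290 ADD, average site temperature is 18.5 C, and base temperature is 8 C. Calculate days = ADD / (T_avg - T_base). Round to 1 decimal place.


Insect development time:
Effective temperature = avg_temp - T_base = 18.5 - 8 = 10.5 C
Days = ADD / effective_temp = 290 / 10.5 = 27.6 days

27.6


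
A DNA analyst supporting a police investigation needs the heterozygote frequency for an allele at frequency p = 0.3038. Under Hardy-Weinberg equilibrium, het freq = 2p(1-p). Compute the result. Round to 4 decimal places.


Hardy-Weinberg heterozygote frequency:
q = 1 - p = 1 - 0.3038 = 0.6962
2pq = 2 * 0.3038 * 0.6962 = 0.4230

0.4230


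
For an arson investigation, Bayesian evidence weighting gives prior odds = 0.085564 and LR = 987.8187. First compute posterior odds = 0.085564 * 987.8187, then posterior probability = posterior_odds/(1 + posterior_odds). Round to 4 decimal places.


Bayesian evidence evaluation:
Posterior odds = prior_odds * LR = 0.085564 * 987.8187 = 84.52172
Posterior probability = posterior_odds / (1 + posterior_odds)
= 84.52172 / (1 + 84.52172)
= 84.52172 / 85.52172
= 0.9883

0.9883


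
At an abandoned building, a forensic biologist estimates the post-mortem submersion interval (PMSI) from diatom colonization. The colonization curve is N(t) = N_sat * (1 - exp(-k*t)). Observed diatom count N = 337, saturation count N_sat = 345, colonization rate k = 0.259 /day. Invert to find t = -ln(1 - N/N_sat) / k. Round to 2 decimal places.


PMSI from diatom colonization curve:
N / N_sat = 337 / 345 = 0.976812
1 - N/N_sat = 0.023188
ln(1 - N/N_sat) = -3.76412
t = -ln(1 - N/N_sat) / k = -(-3.76412) / 0.259 = 14.53 days

14.53


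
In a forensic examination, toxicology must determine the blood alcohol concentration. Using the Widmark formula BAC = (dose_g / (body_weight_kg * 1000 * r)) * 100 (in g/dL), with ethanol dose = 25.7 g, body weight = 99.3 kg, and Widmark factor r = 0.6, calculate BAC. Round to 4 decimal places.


Applying the Widmark formula:
BAC = (dose_g / (body_wt * 1000 * r)) * 100
Denominator = 99.3 * 1000 * 0.6 = 59580
BAC = (25.7 / 59580) * 100
BAC = 0.0431 g/dL

0.0431


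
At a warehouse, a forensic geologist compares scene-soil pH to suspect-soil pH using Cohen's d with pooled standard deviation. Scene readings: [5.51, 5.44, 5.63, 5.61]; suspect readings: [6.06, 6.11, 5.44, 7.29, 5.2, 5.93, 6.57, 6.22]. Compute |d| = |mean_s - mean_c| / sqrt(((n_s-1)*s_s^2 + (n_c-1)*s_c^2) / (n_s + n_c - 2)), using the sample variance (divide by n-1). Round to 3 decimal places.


Pooled-variance Cohen's d for soil pH comparison:
Scene mean = 22.19 / 4 = 5.5475
Suspect mean = 48.82 / 8 = 6.1025
Scene sample variance s_s^2 = 0.007892
Suspect sample variance s_c^2 = 0.418221
Pooled variance = ((n_s-1)*s_s^2 + (n_c-1)*s_c^2) / (n_s + n_c - 2) = 0.295122
Pooled SD = sqrt(0.295122) = 0.543251
Mean difference = -0.555
|d| = |-0.555| / 0.543251 = 1.022

1.022


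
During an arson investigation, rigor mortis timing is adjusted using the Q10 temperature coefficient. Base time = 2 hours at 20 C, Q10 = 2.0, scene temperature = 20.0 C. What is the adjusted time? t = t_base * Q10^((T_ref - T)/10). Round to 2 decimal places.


Rigor mortis time adjustment:
Exponent = (T_ref - T_actual) / 10 = (20 - 20.0) / 10 = 0
Q10 factor = 2.0^0 = 1
t_adjusted = 2 * 1 = 2.00 hours

2.00


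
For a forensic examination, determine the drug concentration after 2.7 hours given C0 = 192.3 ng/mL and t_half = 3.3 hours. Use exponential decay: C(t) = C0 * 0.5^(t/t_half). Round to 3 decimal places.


Drug concentration decay:
Number of half-lives = t / t_half = 2.7 / 3.3 = 0.818182
Decay factor = 0.5^0.818182 = 0.56715619
C(t) = 192.3 * 0.56715619 = 109.064 ng/mL

109.064


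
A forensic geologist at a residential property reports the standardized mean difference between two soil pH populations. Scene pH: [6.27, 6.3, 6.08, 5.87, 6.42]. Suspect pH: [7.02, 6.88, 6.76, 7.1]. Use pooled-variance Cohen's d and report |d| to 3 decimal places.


Pooled-variance Cohen's d for soil pH comparison:
Scene mean = 30.94 / 5 = 6.188
Suspect mean = 27.76 / 4 = 6.94
Scene sample variance s_s^2 = 0.04647
Suspect sample variance s_c^2 = 0.022667
Pooled variance = ((n_s-1)*s_s^2 + (n_c-1)*s_c^2) / (n_s + n_c - 2) = 0.036269
Pooled SD = sqrt(0.036269) = 0.190444
Mean difference = -0.752
|d| = |-0.752| / 0.190444 = 3.949

3.949


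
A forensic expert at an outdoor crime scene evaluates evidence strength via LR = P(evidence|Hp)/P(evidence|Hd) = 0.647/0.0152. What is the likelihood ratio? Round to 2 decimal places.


Likelihood ratio calculation:
LR = P(E|Hp) / P(E|Hd)
LR = 0.647 / 0.0152
LR = 42.57

42.57


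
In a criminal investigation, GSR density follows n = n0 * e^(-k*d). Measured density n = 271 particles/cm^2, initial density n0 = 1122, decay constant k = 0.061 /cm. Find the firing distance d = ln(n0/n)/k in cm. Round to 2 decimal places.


GSR distance calculation:
n0/n = 1122 / 271 = 4.140221
ln(n0/n) = 1.420749
d = 1.420749 / 0.061 = 23.29 cm

23.29


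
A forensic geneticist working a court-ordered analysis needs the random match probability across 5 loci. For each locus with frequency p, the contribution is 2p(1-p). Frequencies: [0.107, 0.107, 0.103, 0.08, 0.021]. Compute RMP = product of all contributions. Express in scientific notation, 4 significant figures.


Computing RMP for 5 loci:
Locus 1: 2 * 0.107 * 0.893 = 0.191102
Locus 2: 2 * 0.107 * 0.893 = 0.191102
Locus 3: 2 * 0.103 * 0.897 = 0.184782
Locus 4: 2 * 0.08 * 0.92 = 0.1472
Locus 5: 2 * 0.021 * 0.979 = 0.041118
RMP = 4.084e-05

4.084e-05


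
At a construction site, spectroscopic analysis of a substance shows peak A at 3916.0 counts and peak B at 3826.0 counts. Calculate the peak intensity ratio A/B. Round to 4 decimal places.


Spectral peak ratio:
Peak A = 3916.0 counts
Peak B = 3826.0 counts
Ratio = 3916.0 / 3826.0 = 1.0235

1.0235


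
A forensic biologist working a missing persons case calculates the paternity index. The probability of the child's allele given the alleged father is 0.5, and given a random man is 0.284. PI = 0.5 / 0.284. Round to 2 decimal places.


Paternity Index calculation:
PI = P(allele|father) / P(allele|random)
PI = 0.5 / 0.284
PI = 1.76

1.76


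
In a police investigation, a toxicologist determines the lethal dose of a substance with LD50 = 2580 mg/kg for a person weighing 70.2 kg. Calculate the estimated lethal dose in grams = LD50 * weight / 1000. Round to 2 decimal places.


Lethal dose calculation:
Lethal dose = LD50 * body_weight / 1000
= 2580 * 70.2 / 1000
= 181116 / 1000
= 181.12 g

181.12


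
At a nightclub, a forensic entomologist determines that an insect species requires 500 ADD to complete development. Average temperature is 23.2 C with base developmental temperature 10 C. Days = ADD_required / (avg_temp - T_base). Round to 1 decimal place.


Insect development time:
Effective temperature = avg_temp - T_base = 23.2 - 10 = 13.2 C
Days = ADD / effective_temp = 500 / 13.2 = 37.9 days

37.9


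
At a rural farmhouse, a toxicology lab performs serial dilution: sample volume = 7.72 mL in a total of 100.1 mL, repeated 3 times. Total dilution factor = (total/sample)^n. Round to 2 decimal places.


Dilution factor calculation:
Single dilution = V_total / V_sample = 100.1 / 7.72 ≈ 12.966321
Number of dilutions = 3
Total DF = (100.1 / 7.72)^3 (full precision, rounded at the end) = 2179.97

2179.97


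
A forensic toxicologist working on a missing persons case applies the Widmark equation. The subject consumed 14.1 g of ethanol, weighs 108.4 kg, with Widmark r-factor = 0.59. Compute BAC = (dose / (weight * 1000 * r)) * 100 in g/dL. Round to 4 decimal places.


Applying the Widmark formula:
BAC = (dose_g / (body_wt * 1000 * r)) * 100
Denominator = 108.4 * 1000 * 0.59 = 63956
BAC = (14.1 / 63956) * 100
BAC = 0.0220 g/dL

0.0220


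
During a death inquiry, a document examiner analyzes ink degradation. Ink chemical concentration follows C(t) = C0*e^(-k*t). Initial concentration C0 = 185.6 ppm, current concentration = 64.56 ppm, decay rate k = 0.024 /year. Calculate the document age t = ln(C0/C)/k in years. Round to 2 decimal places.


Document age estimation:
C0/C = 185.6 / 64.56 = 2.874845
ln(C0/C) = 1.055999
t = 1.055999 / 0.024 = 44.00 years

44.00


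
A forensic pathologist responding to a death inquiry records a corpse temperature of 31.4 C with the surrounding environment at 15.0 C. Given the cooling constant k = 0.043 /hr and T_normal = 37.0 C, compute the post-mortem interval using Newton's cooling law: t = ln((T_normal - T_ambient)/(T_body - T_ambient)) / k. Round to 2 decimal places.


Using Newton's law of cooling:
t = ln((T_normal - T_ambient) / (T_body - T_ambient)) / k
T_normal - T_ambient = 22.0
T_body - T_ambient = 16.4
Ratio = 1.341463
ln(ratio) = 0.293761
t = 0.293761 / 0.043 = 6.83 hours

6.83


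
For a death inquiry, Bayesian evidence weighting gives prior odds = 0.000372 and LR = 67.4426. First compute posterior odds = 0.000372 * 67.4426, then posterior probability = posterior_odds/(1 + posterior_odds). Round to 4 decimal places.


Bayesian evidence evaluation:
Posterior odds = prior_odds * LR = 0.000372 * 67.4426 = 0.02508865
Posterior probability = posterior_odds / (1 + posterior_odds)
= 0.02508865 / (1 + 0.02508865)
= 0.02508865 / 1.02508865
= 0.0245

0.0245


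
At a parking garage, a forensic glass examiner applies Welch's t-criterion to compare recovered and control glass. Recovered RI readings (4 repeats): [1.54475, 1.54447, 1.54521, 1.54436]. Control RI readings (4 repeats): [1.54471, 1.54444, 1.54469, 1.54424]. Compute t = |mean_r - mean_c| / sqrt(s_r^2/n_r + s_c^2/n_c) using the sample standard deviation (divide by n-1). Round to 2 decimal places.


Welch's t-criterion for glass RI comparison:
Recovered mean = sum / n_r = 6.17879 / 4 = 1.5446975
Control mean = sum / n_c = 6.17808 / 4 = 1.54452
Recovered sample variance s_r^2 = 1.43692e-07
Control sample variance s_c^2 = 4.99333e-08
Welch SE (unpooled) = sqrt(s_r^2/n_r + s_c^2/n_c) = sqrt(3.59229e-08 + 1.24833e-08) = sqrt(4.84062e-08) = 0.000220014
|mean_r - mean_c| = 0.0001775
t = 0.0001775 / 0.000220014 = 0.81

0.81


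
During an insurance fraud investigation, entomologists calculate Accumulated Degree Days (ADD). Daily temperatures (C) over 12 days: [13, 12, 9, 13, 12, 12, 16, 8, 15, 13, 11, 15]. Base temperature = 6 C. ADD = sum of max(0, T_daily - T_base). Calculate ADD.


Computing ADD day by day:
Day 1: max(0, 13 - 6) = 7
Day 2: max(0, 12 - 6) = 6
Day 3: max(0, 9 - 6) = 3
Day 4: max(0, 13 - 6) = 7
Day 5: max(0, 12 - 6) = 6
Day 6: max(0, 12 - 6) = 6
Day 7: max(0, 16 - 6) = 10
Day 8: max(0, 8 - 6) = 2
Day 9: max(0, 15 - 6) = 9
Day 10: max(0, 13 - 6) = 7
Day 11: max(0, 11 - 6) = 5
Day 12: max(0, 15 - 6) = 9
Total ADD = 77

77


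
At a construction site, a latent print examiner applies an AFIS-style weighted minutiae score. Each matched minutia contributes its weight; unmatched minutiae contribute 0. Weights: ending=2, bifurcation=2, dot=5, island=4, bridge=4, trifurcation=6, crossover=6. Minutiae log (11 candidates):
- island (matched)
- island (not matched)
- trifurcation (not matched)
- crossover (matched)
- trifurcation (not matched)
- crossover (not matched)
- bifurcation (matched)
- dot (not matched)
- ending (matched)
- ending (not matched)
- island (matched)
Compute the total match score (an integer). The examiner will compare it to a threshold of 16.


Weighted minutiae match score:
  island: matched, +4 (running total 4)
  island: not matched, +0
  trifurcation: not matched, +0
  crossover: matched, +6 (running total 10)
  trifurcation: not matched, +0
  crossover: not matched, +0
  bifurcation: matched, +2 (running total 12)
  dot: not matched, +0
  ending: matched, +2 (running total 14)
  ending: not matched, +0
  island: matched, +4 (running total 18)
Total score = 18
Threshold = 16; verdict = identification

18


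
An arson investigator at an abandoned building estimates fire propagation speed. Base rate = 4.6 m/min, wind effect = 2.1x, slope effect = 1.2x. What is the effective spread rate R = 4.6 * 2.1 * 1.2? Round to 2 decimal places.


Fire spread rate calculation:
R = R0 * wind_factor * slope_factor
= 4.6 * 2.1 * 1.2
= 9.66 * 1.2
= 11.59 m/min

11.59


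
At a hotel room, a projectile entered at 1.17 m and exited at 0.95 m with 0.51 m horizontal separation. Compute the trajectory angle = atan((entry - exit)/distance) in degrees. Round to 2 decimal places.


Bullet trajectory angle:
Height difference = 1.17 - 0.95 = 0.22 m
angle = atan(0.22 / 0.51)
angle = atan(0.431373)
angle = 23.33 degrees

23.33


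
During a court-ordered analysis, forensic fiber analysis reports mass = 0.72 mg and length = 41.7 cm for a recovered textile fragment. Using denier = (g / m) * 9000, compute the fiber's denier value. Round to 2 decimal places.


Denier calculation:
Mass in grams = 0.72 mg / 1000 = 0.00072 g
Length in meters = 41.7 cm / 100 = 0.417 m
Linear density = mass / length = 0.00072 / 0.417 = 0.00172662 g/m
Denier = (g/m) * 9000 = 0.00172662 * 9000 = 15.54

15.54


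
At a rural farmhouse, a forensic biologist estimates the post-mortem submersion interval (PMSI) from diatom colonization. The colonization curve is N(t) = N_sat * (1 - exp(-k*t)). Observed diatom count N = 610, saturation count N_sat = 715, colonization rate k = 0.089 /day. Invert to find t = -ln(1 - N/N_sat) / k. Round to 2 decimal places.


PMSI from diatom colonization curve:
N / N_sat = 610 / 715 = 0.853147
1 - N/N_sat = 0.146853
ln(1 - N/N_sat) = -1.918323
t = -ln(1 - N/N_sat) / k = -(-1.918323) / 0.089 = 21.55 days

21.55


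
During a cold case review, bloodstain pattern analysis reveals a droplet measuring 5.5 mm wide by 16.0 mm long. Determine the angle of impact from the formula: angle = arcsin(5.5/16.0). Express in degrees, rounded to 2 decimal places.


Blood spatter impact angle calculation:
width / length = 5.5 / 16.0 = 0.34375
angle = arcsin(0.34375)
angle = 20.11 degrees

20.11


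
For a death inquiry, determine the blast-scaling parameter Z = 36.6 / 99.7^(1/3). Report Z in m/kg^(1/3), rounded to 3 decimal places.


Scaled distance calculation:
W^(1/3) = 99.7^(1/3) = 4.636943
Z = R / W^(1/3) = 36.6 / 4.636943
Z = 7.893 m/kg^(1/3)

7.893


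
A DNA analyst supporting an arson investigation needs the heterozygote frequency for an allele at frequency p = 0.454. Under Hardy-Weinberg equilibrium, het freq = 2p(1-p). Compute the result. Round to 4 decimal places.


Hardy-Weinberg heterozygote frequency:
q = 1 - p = 1 - 0.454 = 0.546
2pq = 2 * 0.454 * 0.546 = 0.4958

0.4958


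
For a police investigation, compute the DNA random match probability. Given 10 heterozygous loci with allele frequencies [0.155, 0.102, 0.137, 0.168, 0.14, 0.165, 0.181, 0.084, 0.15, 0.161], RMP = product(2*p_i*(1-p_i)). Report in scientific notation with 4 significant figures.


Computing RMP for 10 loci:
Locus 1: 2 * 0.155 * 0.845 = 0.26195
Locus 2: 2 * 0.102 * 0.898 = 0.183192
Locus 3: 2 * 0.137 * 0.863 = 0.236462
Locus 4: 2 * 0.168 * 0.832 = 0.279552
Locus 5: 2 * 0.14 * 0.86 = 0.2408
Locus 6: 2 * 0.165 * 0.835 = 0.27555
Locus 7: 2 * 0.181 * 0.819 = 0.296478
Locus 8: 2 * 0.084 * 0.916 = 0.153888
Locus 9: 2 * 0.15 * 0.85 = 0.255
Locus 10: 2 * 0.161 * 0.839 = 0.270158
RMP = 6.615e-07

6.615e-07


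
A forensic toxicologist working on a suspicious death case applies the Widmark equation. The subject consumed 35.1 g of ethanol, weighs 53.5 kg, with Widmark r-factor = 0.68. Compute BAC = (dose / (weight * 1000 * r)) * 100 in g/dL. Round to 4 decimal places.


Applying the Widmark formula:
BAC = (dose_g / (body_wt * 1000 * r)) * 100
Denominator = 53.5 * 1000 * 0.68 = 36380
BAC = (35.1 / 36380) * 100
BAC = 0.0965 g/dL

0.0965


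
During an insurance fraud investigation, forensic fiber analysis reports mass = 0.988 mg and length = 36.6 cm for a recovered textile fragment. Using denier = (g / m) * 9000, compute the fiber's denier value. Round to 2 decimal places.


Denier calculation:
Mass in grams = 0.988 mg / 1000 = 0.000988 g
Length in meters = 36.6 cm / 100 = 0.366 m
Linear density = mass / length = 0.000988 / 0.366 = 0.00269945 g/m
Denier = (g/m) * 9000 = 0.00269945 * 9000 = 24.30

24.30


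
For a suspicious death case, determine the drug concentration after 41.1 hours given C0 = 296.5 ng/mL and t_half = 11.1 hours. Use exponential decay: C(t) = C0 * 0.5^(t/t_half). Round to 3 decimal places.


Drug concentration decay:
Number of half-lives = t / t_half = 41.1 / 11.1 = 3.702703
Decay factor = 0.5^3.702703 = 0.0768025
C(t) = 296.5 * 0.0768025 = 22.772 ng/mL

22.772


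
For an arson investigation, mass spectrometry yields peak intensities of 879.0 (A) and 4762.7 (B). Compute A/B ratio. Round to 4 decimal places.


Spectral peak ratio:
Peak A = 879.0 counts
Peak B = 4762.7 counts
Ratio = 879.0 / 4762.7 = 0.1846

0.1846


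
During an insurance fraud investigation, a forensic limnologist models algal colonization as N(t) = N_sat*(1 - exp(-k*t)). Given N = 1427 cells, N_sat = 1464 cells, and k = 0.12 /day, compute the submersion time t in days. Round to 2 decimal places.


PMSI from diatom colonization curve:
N / N_sat = 1427 / 1464 = 0.974727
1 - N/N_sat = 0.025273
ln(1 - N/N_sat) = -3.678019
t = -ln(1 - N/N_sat) / k = -(-3.678019) / 0.12 = 30.65 days

30.65


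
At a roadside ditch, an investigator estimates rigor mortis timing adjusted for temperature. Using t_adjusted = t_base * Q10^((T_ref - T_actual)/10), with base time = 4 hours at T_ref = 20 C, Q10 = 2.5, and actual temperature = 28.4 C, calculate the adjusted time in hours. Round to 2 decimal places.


Rigor mortis time adjustment:
Exponent = (T_ref - T_actual) / 10 = (20 - 28.4) / 10 = -0.84
Q10 factor = 2.5^-0.84 = 0.46316
t_adjusted = 4 * 0.46316 = 1.85 hours

1.85


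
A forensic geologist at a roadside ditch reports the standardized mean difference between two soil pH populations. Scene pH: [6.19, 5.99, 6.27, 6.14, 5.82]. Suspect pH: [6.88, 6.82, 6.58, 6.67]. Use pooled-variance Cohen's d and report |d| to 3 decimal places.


Pooled-variance Cohen's d for soil pH comparison:
Scene mean = 30.41 / 5 = 6.082
Suspect mean = 26.95 / 4 = 6.7375
Scene sample variance s_s^2 = 0.03187
Suspect sample variance s_c^2 = 0.018825
Pooled variance = ((n_s-1)*s_s^2 + (n_c-1)*s_c^2) / (n_s + n_c - 2) = 0.026279
Pooled SD = sqrt(0.026279) = 0.162108
Mean difference = -0.6555
|d| = |-0.6555| / 0.162108 = 4.044

4.044


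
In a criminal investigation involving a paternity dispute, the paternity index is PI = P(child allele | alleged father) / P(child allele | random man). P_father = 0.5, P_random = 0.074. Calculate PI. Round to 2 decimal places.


Paternity Index calculation:
PI = P(allele|father) / P(allele|random)
PI = 0.5 / 0.074
PI = 6.76

6.76


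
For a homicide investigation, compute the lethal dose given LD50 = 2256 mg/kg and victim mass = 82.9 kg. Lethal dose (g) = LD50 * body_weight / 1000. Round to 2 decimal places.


Lethal dose calculation:
Lethal dose = LD50 * body_weight / 1000
= 2256 * 82.9 / 1000
= 187022.4 / 1000
= 187.02 g

187.02


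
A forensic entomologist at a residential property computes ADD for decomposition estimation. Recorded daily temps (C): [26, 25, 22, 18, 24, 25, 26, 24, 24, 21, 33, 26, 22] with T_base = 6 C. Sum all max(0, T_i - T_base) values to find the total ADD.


Computing ADD day by day:
Day 1: max(0, 26 - 6) = 20
Day 2: max(0, 25 - 6) = 19
Day 3: max(0, 22 - 6) = 16
Day 4: max(0, 18 - 6) = 12
Day 5: max(0, 24 - 6) = 18
Day 6: max(0, 25 - 6) = 19
Day 7: max(0, 26 - 6) = 20
Day 8: max(0, 24 - 6) = 18
Day 9: max(0, 24 - 6) = 18
Day 10: max(0, 21 - 6) = 15
Day 11: max(0, 33 - 6) = 27
Day 12: max(0, 26 - 6) = 20
Day 13: max(0, 22 - 6) = 16
Total ADD = 238

238
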